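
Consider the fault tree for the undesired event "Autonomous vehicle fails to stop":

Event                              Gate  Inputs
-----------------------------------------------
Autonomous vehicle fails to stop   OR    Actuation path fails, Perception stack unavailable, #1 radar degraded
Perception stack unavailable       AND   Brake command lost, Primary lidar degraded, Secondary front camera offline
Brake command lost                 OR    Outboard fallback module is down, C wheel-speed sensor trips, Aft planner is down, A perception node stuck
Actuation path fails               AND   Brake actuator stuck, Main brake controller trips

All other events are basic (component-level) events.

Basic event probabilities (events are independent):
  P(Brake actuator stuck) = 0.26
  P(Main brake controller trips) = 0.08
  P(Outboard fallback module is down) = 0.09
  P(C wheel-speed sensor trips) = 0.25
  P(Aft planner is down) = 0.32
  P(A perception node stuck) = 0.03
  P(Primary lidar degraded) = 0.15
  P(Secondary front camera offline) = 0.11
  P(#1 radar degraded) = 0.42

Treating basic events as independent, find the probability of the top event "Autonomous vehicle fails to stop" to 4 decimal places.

0.4372

P(Actuation path fails) [AND] = 0.26 × 0.08 = 0.020800
P(Brake command lost) [OR] = 1 − (1−0.09) × (1−0.25) × (1−0.32) × (1−0.03) = 0.549823
P(Perception stack unavailable) [AND] = 0.549823 × 0.15 × 0.11 = 0.009072
P(Autonomous vehicle fails to stop) [OR] = 1 − (1−0.020800) × (1−0.009072) × (1−0.42) = 0.437216
Rounded to 4 decimal places: P(Autonomous vehicle fails to stop) ≈ 0.4372.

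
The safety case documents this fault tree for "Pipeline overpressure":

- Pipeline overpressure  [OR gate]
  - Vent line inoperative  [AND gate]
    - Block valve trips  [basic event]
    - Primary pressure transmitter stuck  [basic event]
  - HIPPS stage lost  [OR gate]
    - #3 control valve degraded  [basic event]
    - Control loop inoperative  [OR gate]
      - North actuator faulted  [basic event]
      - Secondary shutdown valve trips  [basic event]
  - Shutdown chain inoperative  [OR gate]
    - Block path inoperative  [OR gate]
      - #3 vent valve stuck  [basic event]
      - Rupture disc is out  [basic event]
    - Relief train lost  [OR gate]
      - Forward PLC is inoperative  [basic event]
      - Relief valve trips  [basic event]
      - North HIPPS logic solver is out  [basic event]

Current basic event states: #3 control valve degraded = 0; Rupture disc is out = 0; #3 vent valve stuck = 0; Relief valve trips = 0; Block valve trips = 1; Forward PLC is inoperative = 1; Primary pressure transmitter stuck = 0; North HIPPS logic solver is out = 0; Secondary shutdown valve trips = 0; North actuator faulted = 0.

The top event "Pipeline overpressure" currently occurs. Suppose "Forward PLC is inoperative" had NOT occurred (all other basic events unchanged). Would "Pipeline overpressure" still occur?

Counterfactual: set "Forward PLC is inoperative" to not occurred.
Vent line inoperative [AND]: Block valve trips=occurs, Primary pressure transmitter stuck=not → not all inputs occur → does not occur.
Control loop inoperative [OR]: North actuator faulted=not, Secondary shutdown valve trips=not → no input occurs → does not occur.
HIPPS stage lost [OR]: #3 control valve degraded=not, Control loop inoperative=not → no input occurs → does not occur.
Block path inoperative [OR]: #3 vent valve stuck=not, Rupture disc is out=not → no input occurs → does not occur.
Relief train lost [OR]: Forward PLC is inoperative=not, Relief valve trips=not, North HIPPS logic solver is out=not → no input occurs → does not occur.
Shutdown chain inoperative [OR]: Block path inoperative=not, Relief train lost=not → no input occurs → does not occur.
Pipeline overpressure [OR]: Vent line inoperative=not, HIPPS stage lost=not, Shutdown chain inoperative=not → no input occurs → does not occur.

No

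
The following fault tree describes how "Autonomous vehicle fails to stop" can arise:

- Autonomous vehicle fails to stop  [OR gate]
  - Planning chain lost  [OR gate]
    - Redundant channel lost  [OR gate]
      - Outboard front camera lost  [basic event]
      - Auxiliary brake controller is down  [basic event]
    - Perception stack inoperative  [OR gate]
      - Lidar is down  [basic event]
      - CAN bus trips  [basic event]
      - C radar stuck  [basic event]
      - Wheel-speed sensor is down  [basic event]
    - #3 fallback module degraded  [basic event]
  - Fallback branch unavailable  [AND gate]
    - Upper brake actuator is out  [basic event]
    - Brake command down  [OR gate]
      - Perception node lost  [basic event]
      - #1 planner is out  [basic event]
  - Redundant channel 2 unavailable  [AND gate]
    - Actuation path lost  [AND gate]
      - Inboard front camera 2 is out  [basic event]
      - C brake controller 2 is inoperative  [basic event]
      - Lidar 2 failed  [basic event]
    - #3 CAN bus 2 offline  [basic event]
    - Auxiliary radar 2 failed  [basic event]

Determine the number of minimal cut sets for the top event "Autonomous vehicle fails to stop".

Redundant channel lost [OR]: union of children's cut sets → 2 cut set(s).
Perception stack inoperative [OR]: union of children's cut sets → 4 cut set(s).
Planning chain lost [OR]: union of children's cut sets → 7 cut set(s).
Brake command down [OR]: union of children's cut sets → 2 cut set(s).
Fallback branch unavailable [AND]: one cut set from each child combined → 1 × 2 = 2 cut set(s).
Actuation path lost [AND]: one cut set from each child combined → 1 × 1 × 1 = 1 cut set(s).
Redundant channel 2 unavailable [AND]: one cut set from each child combined → 1 × 1 × 1 = 1 cut set(s).
Autonomous vehicle fails to stop [OR]: union of children's cut sets → 10 cut set(s).
Minimal cut sets: {Outboard front camera lost}; {Auxiliary brake controller is down}; {Lidar is down}; {CAN bus trips}; {C radar stuck}; {Wheel-speed sensor is down}; {#3 fallback module degraded}; {Perception node lost, Upper brake actuator is out}; {#1 planner is out, Upper brake actuator is out}; {#3 CAN bus 2 offline, Auxiliary radar 2 failed, C brake controller 2 is inoperative, Inboard front camera 2 is out, Lidar 2 failed}.

10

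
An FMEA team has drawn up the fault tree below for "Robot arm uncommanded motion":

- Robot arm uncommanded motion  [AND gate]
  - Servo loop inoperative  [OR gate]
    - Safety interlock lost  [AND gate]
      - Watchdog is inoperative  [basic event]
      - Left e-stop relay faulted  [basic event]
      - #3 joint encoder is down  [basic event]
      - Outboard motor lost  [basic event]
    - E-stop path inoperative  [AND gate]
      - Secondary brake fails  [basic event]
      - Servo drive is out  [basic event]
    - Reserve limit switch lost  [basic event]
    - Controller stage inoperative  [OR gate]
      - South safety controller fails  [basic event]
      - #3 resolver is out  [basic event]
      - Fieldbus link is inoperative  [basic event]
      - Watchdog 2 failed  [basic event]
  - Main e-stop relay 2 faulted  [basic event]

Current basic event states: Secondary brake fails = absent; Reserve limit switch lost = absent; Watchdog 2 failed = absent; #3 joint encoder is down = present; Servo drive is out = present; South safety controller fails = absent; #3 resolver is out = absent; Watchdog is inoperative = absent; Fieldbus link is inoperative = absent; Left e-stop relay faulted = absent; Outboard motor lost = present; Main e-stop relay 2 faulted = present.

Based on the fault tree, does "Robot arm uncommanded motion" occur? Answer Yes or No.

No

Safety interlock lost [AND]: Watchdog is inoperative=not, Left e-stop relay faulted=not, #3 joint encoder is down=occurs, Outboard motor lost=occurs → not all inputs occur → does not occur.
E-stop path inoperative [AND]: Secondary brake fails=not, Servo drive is out=occurs → not all inputs occur → does not occur.
Controller stage inoperative [OR]: South safety controller fails=not, #3 resolver is out=not, Fieldbus link is inoperative=not, Watchdog 2 failed=not → no input occurs → does not occur.
Servo loop inoperative [OR]: Safety interlock lost=not, E-stop path inoperative=not, Reserve limit switch lost=not, Controller stage inoperative=not → no input occurs → does not occur.
Robot arm uncommanded motion [AND]: Servo loop inoperative=not, Main e-stop relay 2 faulted=occurs → not all inputs occur → does not occur.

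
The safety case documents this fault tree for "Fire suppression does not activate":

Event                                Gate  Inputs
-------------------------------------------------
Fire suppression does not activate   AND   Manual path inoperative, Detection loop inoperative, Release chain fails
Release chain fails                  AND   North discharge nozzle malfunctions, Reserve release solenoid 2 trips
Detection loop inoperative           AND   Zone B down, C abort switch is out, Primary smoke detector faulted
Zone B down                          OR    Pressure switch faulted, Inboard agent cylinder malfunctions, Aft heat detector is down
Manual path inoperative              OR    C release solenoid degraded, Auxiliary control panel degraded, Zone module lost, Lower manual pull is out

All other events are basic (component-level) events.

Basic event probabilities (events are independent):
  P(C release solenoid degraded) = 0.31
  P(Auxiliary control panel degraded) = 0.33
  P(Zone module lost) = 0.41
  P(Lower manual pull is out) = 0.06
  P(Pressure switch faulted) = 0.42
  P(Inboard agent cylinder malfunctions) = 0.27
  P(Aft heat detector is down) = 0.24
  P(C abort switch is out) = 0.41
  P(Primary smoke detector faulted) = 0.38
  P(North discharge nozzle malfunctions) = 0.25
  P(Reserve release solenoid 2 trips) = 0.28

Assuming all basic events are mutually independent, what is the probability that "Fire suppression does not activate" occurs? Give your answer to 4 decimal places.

0.0055

P(Manual path inoperative) [OR] = 1 − (1−0.31) × (1−0.33) × (1−0.41) × (1−0.06) = 0.743608
P(Zone B down) [OR] = 1 − (1−0.42) × (1−0.27) × (1−0.24) = 0.678216
P(Detection loop inoperative) [AND] = 0.678216 × 0.41 × 0.38 = 0.105666
P(Release chain fails) [AND] = 0.25 × 0.28 = 0.070000
P(Fire suppression does not activate) [AND] = 0.743608 × 0.105666 × 0.070000 = 0.005500
Rounded to 4 decimal places: P(Fire suppression does not activate) ≈ 0.0055.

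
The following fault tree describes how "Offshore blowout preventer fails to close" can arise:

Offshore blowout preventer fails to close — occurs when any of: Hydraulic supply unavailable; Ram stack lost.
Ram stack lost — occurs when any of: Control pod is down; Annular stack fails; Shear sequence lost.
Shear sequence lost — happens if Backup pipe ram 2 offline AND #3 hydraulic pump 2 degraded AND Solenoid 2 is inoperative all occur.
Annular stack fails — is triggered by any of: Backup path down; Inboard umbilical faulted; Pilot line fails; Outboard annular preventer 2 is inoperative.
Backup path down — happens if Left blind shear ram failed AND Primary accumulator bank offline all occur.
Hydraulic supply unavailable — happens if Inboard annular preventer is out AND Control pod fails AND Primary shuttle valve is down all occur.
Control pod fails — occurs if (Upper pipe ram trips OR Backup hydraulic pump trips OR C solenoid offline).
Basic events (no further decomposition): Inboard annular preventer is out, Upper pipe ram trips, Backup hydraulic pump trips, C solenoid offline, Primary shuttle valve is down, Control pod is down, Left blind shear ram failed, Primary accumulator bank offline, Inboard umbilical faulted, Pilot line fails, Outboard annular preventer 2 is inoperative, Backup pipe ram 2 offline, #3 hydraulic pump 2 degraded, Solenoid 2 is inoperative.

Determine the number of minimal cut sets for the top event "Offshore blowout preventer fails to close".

Control pod fails [OR]: union of children's cut sets → 3 cut set(s).
Hydraulic supply unavailable [AND]: one cut set from each child combined → 1 × 3 × 1 = 3 cut set(s).
Backup path down [AND]: one cut set from each child combined → 1 × 1 = 1 cut set(s).
Annular stack fails [OR]: union of children's cut sets → 4 cut set(s).
Shear sequence lost [AND]: one cut set from each child combined → 1 × 1 × 1 = 1 cut set(s).
Ram stack lost [OR]: union of children's cut sets → 6 cut set(s).
Offshore blowout preventer fails to close [OR]: union of children's cut sets → 9 cut set(s).
Minimal cut sets: {Inboard annular preventer is out, Primary shuttle valve is down, Upper pipe ram trips}; {Backup hydraulic pump trips, Inboard annular preventer is out, Primary shuttle valve is down}; {C solenoid offline, Inboard annular preventer is out, Primary shuttle valve is down}; {Control pod is down}; {Left blind shear ram failed, Primary accumulator bank offline}; {Inboard umbilical faulted}; {Pilot line fails}; {Outboard annular preventer 2 is inoperative}; {#3 hydraulic pump 2 degraded, Backup pipe ram 2 offline, Solenoid 2 is inoperative}.

9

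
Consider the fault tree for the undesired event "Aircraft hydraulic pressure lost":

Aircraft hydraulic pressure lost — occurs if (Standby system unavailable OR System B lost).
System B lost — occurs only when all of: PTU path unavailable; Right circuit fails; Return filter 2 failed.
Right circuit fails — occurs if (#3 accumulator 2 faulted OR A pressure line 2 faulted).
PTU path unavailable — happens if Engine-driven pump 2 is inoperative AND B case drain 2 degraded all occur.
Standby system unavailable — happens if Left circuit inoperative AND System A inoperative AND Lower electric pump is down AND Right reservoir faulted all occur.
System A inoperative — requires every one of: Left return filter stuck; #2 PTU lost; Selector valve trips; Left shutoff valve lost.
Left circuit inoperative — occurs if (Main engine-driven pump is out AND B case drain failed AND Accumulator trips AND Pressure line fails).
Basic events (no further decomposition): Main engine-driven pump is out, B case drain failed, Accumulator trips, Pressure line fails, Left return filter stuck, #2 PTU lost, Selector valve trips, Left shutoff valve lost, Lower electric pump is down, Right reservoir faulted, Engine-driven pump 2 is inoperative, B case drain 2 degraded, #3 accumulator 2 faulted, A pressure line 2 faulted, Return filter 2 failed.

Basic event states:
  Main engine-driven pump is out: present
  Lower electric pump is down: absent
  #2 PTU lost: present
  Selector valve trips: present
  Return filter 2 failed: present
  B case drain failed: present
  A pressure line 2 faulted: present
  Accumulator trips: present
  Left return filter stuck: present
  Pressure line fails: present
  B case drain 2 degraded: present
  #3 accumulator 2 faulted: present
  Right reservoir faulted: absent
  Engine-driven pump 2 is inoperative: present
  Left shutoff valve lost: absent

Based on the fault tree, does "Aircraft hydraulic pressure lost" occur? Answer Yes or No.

Yes

Left circuit inoperative [AND]: Main engine-driven pump is out=occurs, B case drain failed=occurs, Accumulator trips=occurs, Pressure line fails=occurs → all inputs occur → occurs.
System A inoperative [AND]: Left return filter stuck=occurs, #2 PTU lost=occurs, Selector valve trips=occurs, Left shutoff valve lost=not → not all inputs occur → does not occur.
Standby system unavailable [AND]: Left circuit inoperative=occurs, System A inoperative=not, Lower electric pump is down=not, Right reservoir faulted=not → not all inputs occur → does not occur.
PTU path unavailable [AND]: Engine-driven pump 2 is inoperative=occurs, B case drain 2 degraded=occurs → all inputs occur → occurs.
Right circuit fails [OR]: #3 accumulator 2 faulted=occurs, A pressure line 2 faulted=occurs → at least one input occurs → occurs.
System B lost [AND]: PTU path unavailable=occurs, Right circuit fails=occurs, Return filter 2 failed=occurs → all inputs occur → occurs.
Aircraft hydraulic pressure lost [OR]: Standby system unavailable=not, System B lost=occurs → at least one input occurs → occurs.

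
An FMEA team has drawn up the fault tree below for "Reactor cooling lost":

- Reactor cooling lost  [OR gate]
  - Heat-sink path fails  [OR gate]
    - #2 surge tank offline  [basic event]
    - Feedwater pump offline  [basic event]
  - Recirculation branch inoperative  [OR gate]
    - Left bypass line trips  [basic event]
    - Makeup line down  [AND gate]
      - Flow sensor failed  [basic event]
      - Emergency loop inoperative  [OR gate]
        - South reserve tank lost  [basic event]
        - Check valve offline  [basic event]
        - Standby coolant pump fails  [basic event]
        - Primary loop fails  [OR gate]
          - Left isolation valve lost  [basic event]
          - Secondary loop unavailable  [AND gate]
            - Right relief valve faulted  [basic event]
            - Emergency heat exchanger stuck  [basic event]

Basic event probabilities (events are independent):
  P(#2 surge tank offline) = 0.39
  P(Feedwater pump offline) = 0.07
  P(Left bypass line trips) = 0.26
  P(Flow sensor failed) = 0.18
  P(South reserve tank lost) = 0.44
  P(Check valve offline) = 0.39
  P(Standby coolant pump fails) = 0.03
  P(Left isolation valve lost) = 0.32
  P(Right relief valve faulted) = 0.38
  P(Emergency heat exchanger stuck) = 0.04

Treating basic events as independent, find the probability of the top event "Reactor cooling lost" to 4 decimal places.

P(Heat-sink path fails) [OR] = 1 − (1−0.39) × (1−0.07) = 0.432700
P(Secondary loop unavailable) [AND] = 0.38 × 0.04 = 0.015200
P(Primary loop fails) [OR] = 1 − (1−0.32) × (1−0.015200) = 0.330336
P(Emergency loop inoperative) [OR] = 1 − (1−0.44) × (1−0.39) × (1−0.03) × (1−0.330336) = 0.778105
P(Makeup line down) [AND] = 0.18 × 0.778105 = 0.140059
P(Recirculation branch inoperative) [OR] = 1 − (1−0.26) × (1−0.140059) = 0.363644
P(Reactor cooling lost) [OR] = 1 − (1−0.432700) × (1−0.363644) = 0.638995
Rounded to 4 decimal places: P(Reactor cooling lost) ≈ 0.6390.

0.6390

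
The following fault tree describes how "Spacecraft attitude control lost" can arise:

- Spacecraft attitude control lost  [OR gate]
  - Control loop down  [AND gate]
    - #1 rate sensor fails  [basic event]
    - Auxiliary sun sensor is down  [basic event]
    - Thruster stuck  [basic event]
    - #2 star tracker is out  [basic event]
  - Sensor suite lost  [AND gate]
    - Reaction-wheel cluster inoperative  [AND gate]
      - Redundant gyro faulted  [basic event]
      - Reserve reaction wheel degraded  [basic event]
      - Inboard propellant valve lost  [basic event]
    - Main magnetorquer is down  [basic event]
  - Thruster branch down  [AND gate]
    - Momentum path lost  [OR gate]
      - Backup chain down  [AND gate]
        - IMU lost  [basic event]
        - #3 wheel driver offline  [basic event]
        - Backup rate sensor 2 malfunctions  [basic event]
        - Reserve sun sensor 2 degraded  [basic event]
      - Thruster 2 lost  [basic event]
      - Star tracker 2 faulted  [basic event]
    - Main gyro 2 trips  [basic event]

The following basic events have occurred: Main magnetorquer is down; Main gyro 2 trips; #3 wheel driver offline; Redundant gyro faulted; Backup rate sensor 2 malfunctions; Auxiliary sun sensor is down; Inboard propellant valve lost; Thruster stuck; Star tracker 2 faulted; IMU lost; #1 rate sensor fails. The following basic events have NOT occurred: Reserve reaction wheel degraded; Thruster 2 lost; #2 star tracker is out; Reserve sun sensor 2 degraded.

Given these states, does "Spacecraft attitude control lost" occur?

Control loop down [AND]: #1 rate sensor fails=occurs, Auxiliary sun sensor is down=occurs, Thruster stuck=occurs, #2 star tracker is out=not → not all inputs occur → does not occur.
Reaction-wheel cluster inoperative [AND]: Redundant gyro faulted=occurs, Reserve reaction wheel degraded=not, Inboard propellant valve lost=occurs → not all inputs occur → does not occur.
Sensor suite lost [AND]: Reaction-wheel cluster inoperative=not, Main magnetorquer is down=occurs → not all inputs occur → does not occur.
Backup chain down [AND]: IMU lost=occurs, #3 wheel driver offline=occurs, Backup rate sensor 2 malfunctions=occurs, Reserve sun sensor 2 degraded=not → not all inputs occur → does not occur.
Momentum path lost [OR]: Backup chain down=not, Thruster 2 lost=not, Star tracker 2 faulted=occurs → at least one input occurs → occurs.
Thruster branch down [AND]: Momentum path lost=occurs, Main gyro 2 trips=occurs → all inputs occur → occurs.
Spacecraft attitude control lost [OR]: Control loop down=not, Sensor suite lost=not, Thruster branch down=occurs → at least one input occurs → occurs.

Yes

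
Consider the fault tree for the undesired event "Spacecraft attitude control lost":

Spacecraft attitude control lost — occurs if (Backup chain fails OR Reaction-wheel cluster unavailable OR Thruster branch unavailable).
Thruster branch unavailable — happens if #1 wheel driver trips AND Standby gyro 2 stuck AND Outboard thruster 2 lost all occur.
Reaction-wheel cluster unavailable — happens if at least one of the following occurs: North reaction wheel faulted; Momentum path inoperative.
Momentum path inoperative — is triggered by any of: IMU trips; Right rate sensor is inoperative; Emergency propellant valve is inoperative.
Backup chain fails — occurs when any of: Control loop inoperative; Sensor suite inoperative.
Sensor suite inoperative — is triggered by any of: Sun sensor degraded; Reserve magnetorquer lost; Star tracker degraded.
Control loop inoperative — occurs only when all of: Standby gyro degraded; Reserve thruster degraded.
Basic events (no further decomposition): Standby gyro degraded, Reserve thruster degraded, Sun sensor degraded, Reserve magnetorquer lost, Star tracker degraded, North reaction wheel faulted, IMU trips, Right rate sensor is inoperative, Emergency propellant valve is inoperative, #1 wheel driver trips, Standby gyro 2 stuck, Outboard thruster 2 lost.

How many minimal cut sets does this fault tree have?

Control loop inoperative [AND]: one cut set from each child combined → 1 × 1 = 1 cut set(s).
Sensor suite inoperative [OR]: union of children's cut sets → 3 cut set(s).
Backup chain fails [OR]: union of children's cut sets → 4 cut set(s).
Momentum path inoperative [OR]: union of children's cut sets → 3 cut set(s).
Reaction-wheel cluster unavailable [OR]: union of children's cut sets → 4 cut set(s).
Thruster branch unavailable [AND]: one cut set from each child combined → 1 × 1 × 1 = 1 cut set(s).
Spacecraft attitude control lost [OR]: union of children's cut sets → 9 cut set(s).
Minimal cut sets: {Reserve thruster degraded, Standby gyro degraded}; {Sun sensor degraded}; {Reserve magnetorquer lost}; {Star tracker degraded}; {North reaction wheel faulted}; {IMU trips}; {Right rate sensor is inoperative}; {Emergency propellant valve is inoperative}; {#1 wheel driver trips, Outboard thruster 2 lost, Standby gyro 2 stuck}.

9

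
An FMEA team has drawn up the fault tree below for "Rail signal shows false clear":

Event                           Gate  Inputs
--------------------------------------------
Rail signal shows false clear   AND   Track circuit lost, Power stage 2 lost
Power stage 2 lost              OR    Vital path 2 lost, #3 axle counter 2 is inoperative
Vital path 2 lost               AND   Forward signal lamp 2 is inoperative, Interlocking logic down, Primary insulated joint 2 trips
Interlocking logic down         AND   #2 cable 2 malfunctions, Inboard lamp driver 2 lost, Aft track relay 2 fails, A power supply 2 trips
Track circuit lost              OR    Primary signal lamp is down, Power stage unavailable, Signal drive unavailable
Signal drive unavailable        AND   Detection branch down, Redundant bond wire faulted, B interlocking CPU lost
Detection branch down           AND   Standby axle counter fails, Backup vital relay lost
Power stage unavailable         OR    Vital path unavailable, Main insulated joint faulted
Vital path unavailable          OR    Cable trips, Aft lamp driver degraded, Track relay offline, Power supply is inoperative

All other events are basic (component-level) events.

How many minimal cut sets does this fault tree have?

Vital path unavailable [OR]: union of children's cut sets → 4 cut set(s).
Power stage unavailable [OR]: union of children's cut sets → 5 cut set(s).
Detection branch down [AND]: one cut set from each child combined → 1 × 1 = 1 cut set(s).
Signal drive unavailable [AND]: one cut set from each child combined → 1 × 1 × 1 = 1 cut set(s).
Track circuit lost [OR]: union of children's cut sets → 7 cut set(s).
Interlocking logic down [AND]: one cut set from each child combined → 1 × 1 × 1 × 1 = 1 cut set(s).
Vital path 2 lost [AND]: one cut set from each child combined → 1 × 1 × 1 = 1 cut set(s).
Power stage 2 lost [OR]: union of children's cut sets → 2 cut set(s).
Rail signal shows false clear [AND]: one cut set from each child combined → 7 × 2 = 14 cut set(s).

14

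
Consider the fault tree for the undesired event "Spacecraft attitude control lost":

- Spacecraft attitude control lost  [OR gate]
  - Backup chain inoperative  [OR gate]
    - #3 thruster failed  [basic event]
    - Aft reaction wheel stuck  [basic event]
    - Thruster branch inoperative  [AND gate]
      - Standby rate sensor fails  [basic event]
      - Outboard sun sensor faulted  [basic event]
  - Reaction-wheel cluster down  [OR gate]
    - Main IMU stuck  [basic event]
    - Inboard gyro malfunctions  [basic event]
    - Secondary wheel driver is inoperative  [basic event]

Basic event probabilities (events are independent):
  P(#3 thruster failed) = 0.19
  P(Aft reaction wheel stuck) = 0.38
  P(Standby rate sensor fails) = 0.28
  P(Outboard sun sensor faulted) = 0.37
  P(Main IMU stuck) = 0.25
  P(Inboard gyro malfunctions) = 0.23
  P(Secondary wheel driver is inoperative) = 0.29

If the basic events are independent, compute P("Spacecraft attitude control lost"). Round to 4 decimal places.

0.8154

P(Thruster branch inoperative) [AND] = 0.28 × 0.37 = 0.103600
P(Backup chain inoperative) [OR] = 1 − (1−0.19) × (1−0.38) × (1−0.103600) = 0.549828
P(Reaction-wheel cluster down) [OR] = 1 − (1−0.25) × (1−0.23) × (1−0.29) = 0.589975
P(Spacecraft attitude control lost) [OR] = 1 − (1−0.549828) × (1−0.589975) = 0.815418
Rounded to 4 decimal places: P(Spacecraft attitude control lost) ≈ 0.8154.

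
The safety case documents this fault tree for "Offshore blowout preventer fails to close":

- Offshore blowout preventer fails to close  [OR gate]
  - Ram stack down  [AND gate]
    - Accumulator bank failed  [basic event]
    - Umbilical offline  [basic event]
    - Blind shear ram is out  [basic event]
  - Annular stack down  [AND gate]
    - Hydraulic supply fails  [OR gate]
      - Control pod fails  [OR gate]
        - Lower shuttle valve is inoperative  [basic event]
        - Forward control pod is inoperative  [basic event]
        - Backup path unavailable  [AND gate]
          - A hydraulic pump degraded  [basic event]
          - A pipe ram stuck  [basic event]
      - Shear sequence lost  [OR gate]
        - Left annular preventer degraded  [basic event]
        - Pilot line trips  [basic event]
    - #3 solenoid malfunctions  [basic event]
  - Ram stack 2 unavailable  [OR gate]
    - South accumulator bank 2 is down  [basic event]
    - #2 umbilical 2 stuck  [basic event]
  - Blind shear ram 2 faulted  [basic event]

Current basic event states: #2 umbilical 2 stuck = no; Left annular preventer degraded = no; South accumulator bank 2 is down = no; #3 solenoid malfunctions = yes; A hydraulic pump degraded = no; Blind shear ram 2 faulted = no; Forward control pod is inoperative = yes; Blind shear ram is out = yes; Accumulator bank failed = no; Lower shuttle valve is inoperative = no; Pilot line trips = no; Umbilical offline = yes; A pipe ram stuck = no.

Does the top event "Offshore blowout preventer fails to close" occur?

Ram stack down [AND]: Accumulator bank failed=not, Umbilical offline=occurs, Blind shear ram is out=occurs → not all inputs occur → does not occur.
Backup path unavailable [AND]: A hydraulic pump degraded=not, A pipe ram stuck=not → not all inputs occur → does not occur.
Control pod fails [OR]: Lower shuttle valve is inoperative=not, Forward control pod is inoperative=occurs, Backup path unavailable=not → at least one input occurs → occurs.
Shear sequence lost [OR]: Left annular preventer degraded=not, Pilot line trips=not → no input occurs → does not occur.
Hydraulic supply fails [OR]: Control pod fails=occurs, Shear sequence lost=not → at least one input occurs → occurs.
Annular stack down [AND]: Hydraulic supply fails=occurs, #3 solenoid malfunctions=occurs → all inputs occur → occurs.
Ram stack 2 unavailable [OR]: South accumulator bank 2 is down=not, #2 umbilical 2 stuck=not → no input occurs → does not occur.
Offshore blowout preventer fails to close [OR]: Ram stack down=not, Annular stack down=occurs, Ram stack 2 unavailable=not, Blind shear ram 2 faulted=not → at least one input occurs → occurs.

Yes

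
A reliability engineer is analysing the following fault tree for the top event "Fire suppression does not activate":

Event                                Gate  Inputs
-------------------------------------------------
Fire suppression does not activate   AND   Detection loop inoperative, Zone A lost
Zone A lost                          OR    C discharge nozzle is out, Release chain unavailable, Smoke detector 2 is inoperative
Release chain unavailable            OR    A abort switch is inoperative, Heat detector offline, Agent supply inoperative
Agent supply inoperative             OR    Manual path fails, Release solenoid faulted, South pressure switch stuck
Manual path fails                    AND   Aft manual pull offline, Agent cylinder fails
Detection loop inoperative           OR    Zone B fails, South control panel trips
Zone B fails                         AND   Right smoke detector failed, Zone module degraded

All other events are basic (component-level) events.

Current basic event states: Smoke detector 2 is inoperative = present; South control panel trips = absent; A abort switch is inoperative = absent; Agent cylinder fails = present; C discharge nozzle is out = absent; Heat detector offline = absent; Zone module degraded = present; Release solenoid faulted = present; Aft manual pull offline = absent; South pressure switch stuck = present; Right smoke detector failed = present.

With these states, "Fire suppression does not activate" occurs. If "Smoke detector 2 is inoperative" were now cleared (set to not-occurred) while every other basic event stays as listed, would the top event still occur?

Counterfactual: set "Smoke detector 2 is inoperative" to not occurred.
Zone B fails [AND]: Right smoke detector failed=occurs, Zone module degraded=occurs → all inputs occur → occurs.
Detection loop inoperative [OR]: Zone B fails=occurs, South control panel trips=not → at least one input occurs → occurs.
Manual path fails [AND]: Aft manual pull offline=not, Agent cylinder fails=occurs → not all inputs occur → does not occur.
Agent supply inoperative [OR]: Manual path fails=not, Release solenoid faulted=occurs, South pressure switch stuck=occurs → at least one input occurs → occurs.
Release chain unavailable [OR]: A abort switch is inoperative=not, Heat detector offline=not, Agent supply inoperative=occurs → at least one input occurs → occurs.
Zone A lost [OR]: C discharge nozzle is out=not, Release chain unavailable=occurs, Smoke detector 2 is inoperative=not → at least one input occurs → occurs.
Fire suppression does not activate [AND]: Detection loop inoperative=occurs, Zone A lost=occurs → all inputs occur → occurs.

Yes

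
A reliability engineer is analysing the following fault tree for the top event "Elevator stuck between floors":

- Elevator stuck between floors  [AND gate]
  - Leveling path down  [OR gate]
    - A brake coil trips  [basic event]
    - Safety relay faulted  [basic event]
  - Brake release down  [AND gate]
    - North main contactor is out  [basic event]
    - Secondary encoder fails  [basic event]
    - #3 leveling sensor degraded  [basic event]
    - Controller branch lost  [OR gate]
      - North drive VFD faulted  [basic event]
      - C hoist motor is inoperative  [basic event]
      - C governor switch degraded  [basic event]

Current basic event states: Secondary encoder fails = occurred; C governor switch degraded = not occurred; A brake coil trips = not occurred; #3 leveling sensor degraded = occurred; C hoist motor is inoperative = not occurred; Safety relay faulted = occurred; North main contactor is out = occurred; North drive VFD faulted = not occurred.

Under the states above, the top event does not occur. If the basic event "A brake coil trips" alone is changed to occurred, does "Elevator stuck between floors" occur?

Counterfactual: set "A brake coil trips" to occurred.
Leveling path down [OR]: A brake coil trips=occurs, Safety relay faulted=occurs → at least one input occurs → occurs.
Controller branch lost [OR]: North drive VFD faulted=not, C hoist motor is inoperative=not, C governor switch degraded=not → no input occurs → does not occur.
Brake release down [AND]: North main contactor is out=occurs, Secondary encoder fails=occurs, #3 leveling sensor degraded=occurs, Controller branch lost=not → not all inputs occur → does not occur.
Elevator stuck between floors [AND]: Leveling path down=occurs, Brake release down=not → not all inputs occur → does not occur.

No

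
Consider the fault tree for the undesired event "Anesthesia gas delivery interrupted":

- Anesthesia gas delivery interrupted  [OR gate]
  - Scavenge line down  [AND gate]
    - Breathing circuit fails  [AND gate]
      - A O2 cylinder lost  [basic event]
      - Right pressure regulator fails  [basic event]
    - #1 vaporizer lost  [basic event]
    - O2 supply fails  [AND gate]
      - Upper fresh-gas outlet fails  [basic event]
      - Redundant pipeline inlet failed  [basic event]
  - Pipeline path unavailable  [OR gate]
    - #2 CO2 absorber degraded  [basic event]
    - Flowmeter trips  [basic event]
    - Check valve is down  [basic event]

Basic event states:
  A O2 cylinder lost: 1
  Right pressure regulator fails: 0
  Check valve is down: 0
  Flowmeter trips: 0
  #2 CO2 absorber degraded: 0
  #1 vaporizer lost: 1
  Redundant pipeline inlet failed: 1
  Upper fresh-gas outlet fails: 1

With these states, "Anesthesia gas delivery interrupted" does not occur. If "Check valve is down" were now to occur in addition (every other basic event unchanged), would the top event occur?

Yes

Counterfactual: set "Check valve is down" to occurred.
Breathing circuit fails [AND]: A O2 cylinder lost=occurs, Right pressure regulator fails=not → not all inputs occur → does not occur.
O2 supply fails [AND]: Upper fresh-gas outlet fails=occurs, Redundant pipeline inlet failed=occurs → all inputs occur → occurs.
Scavenge line down [AND]: Breathing circuit fails=not, #1 vaporizer lost=occurs, O2 supply fails=occurs → not all inputs occur → does not occur.
Pipeline path unavailable [OR]: #2 CO2 absorber degraded=not, Flowmeter trips=not, Check valve is down=occurs → at least one input occurs → occurs.
Anesthesia gas delivery interrupted [OR]: Scavenge line down=not, Pipeline path unavailable=occurs → at least one input occurs → occurs.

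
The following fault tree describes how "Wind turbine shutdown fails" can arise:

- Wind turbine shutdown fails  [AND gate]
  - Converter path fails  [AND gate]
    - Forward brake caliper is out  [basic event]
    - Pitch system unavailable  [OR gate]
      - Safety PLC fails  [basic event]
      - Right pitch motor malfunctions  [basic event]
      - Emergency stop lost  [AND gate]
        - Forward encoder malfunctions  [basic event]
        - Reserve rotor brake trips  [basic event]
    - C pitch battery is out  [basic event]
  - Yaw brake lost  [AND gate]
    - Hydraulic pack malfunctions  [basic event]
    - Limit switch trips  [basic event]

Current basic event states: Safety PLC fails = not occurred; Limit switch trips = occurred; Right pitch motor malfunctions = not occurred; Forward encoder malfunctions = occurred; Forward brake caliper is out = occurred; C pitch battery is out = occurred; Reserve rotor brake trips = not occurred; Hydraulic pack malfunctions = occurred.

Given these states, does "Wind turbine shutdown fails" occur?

No

Emergency stop lost [AND]: Forward encoder malfunctions=occurs, Reserve rotor brake trips=not → not all inputs occur → does not occur.
Pitch system unavailable [OR]: Safety PLC fails=not, Right pitch motor malfunctions=not, Emergency stop lost=not → no input occurs → does not occur.
Converter path fails [AND]: Forward brake caliper is out=occurs, Pitch system unavailable=not, C pitch battery is out=occurs → not all inputs occur → does not occur.
Yaw brake lost [AND]: Hydraulic pack malfunctions=occurs, Limit switch trips=occurs → all inputs occur → occurs.
Wind turbine shutdown fails [AND]: Converter path fails=not, Yaw brake lost=occurs → not all inputs occur → does not occur.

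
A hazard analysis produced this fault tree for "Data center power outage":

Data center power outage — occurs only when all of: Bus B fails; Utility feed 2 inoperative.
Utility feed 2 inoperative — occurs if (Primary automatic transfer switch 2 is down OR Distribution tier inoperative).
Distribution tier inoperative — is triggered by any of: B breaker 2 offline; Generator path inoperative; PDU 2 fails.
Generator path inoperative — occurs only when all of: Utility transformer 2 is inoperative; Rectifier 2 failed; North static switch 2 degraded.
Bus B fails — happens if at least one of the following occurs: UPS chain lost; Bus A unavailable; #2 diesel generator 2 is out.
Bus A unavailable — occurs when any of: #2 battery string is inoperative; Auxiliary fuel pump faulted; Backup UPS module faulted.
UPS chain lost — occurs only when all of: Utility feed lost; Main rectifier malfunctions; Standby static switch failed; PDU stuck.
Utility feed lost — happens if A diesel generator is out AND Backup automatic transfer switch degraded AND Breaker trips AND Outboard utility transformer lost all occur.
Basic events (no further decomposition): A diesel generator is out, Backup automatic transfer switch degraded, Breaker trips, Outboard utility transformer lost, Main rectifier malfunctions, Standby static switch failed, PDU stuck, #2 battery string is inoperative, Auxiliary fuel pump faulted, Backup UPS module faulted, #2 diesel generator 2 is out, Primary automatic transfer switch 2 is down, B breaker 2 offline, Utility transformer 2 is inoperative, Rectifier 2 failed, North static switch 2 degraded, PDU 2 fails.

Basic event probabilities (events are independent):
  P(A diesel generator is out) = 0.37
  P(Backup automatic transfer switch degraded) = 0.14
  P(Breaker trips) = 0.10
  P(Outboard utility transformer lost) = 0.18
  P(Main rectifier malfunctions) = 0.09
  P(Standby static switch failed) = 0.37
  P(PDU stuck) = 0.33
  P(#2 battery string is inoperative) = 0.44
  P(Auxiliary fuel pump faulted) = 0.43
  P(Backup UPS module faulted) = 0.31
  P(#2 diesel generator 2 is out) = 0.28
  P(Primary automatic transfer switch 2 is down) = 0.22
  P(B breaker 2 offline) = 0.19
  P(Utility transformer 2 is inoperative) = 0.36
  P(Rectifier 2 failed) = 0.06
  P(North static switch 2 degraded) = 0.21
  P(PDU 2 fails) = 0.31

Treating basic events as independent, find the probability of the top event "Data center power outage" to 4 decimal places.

0.4763

P(Utility feed lost) [AND] = 0.37 × 0.14 × 0.10 × 0.18 = 0.000932
P(UPS chain lost) [AND] = 0.000932 × 0.09 × 0.37 × 0.33 = 0.000010
P(Bus A unavailable) [OR] = 1 − (1−0.44) × (1−0.43) × (1−0.31) = 0.779752
P(Bus B fails) [OR] = 1 − (1−0.000010) × (1−0.779752) × (1−0.28) = 0.841423
P(Generator path inoperative) [AND] = 0.36 × 0.06 × 0.21 = 0.004536
P(Distribution tier inoperative) [OR] = 1 − (1−0.19) × (1−0.004536) × (1−0.31) = 0.443635
P(Utility feed 2 inoperative) [OR] = 1 − (1−0.22) × (1−0.443635) = 0.566035
P(Data center power outage) [AND] = 0.841423 × 0.566035 = 0.476275
Rounded to 4 decimal places: P(Data center power outage) ≈ 0.4763.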